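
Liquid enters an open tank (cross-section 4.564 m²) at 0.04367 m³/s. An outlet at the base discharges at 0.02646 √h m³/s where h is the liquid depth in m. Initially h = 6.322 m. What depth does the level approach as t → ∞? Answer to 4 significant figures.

Level balance: A dh/dt = 0.04367 − 0.02646 √h. Setting dh/dt = 0:
Q_in = 0.02646 √h_ss ⇒ √h_ss = 0.04367/0.02646 = 1.65042.
h_ss = 1.65042² = 2.72387 m. (Since h₀ = 6.322 m > h_ss, the level will fall toward this value.)

2.724 m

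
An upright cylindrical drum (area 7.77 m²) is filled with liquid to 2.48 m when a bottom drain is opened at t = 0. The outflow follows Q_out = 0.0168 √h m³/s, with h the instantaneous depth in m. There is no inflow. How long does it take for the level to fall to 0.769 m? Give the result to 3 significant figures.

646 s

A dh/dt = −Q_out = −0.0168 √h.
Separate and integrate: 2(√h − √h₀) = −(0.0168/A) t.
t = 2A(√h₀ − √h)/0.0168 = 2·7.77·(√2.48 − √0.769)/0.0168
  = 15.540 × (1.5748 − 0.87693) / 0.0168 = 645.53 s.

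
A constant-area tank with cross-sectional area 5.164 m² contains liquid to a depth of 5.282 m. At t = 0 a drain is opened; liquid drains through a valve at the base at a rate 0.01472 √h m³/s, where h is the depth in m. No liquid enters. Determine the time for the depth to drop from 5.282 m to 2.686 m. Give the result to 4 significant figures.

462.6 s

Accumulation of liquid (constant cross-section A): A dh/dt = −0.01472 √h.
This is separable: 2 d(√h)/dt = −0.01472/A, so √h = √h₀ − (0.01472/(2A)) t.
t = 2A(√h₀ − √h)/0.01472 = 2·5.164·(√5.282 − √2.686)/0.01472
  = 10.3280 × (2.29826 − 1.63890) / 0.01472 = 462.626 s.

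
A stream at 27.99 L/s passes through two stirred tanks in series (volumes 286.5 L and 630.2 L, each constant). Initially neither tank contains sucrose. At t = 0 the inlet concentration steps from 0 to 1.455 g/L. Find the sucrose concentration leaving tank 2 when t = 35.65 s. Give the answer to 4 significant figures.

Time constants: τᵢ = Vᵢ/Q for each well-mixed tank.
τ₁ = 286.5/27.99 = 10.2358 s; τ₂ = 630.2/27.99 = 22.5152 s.
Tank 1: C₁ = C_in(1 − e^(−t/τ₁)). Tank 2 (τ₁ ≠ τ₂): C₂ = C_in[1 − (τ₁ e^(−t/τ₁) − τ₂ e^(−t/τ₂))/(τ₁ − τ₂)].
At t = 35.65: e^(−t/τ₁) = 0.0307190, e^(−t/τ₂) = 0.205281.
C₂ = 1.455·[1 − (10.2358·0.0307190 − 22.5152·0.205281)/(-12.2794)] = 1.455·0.649208 = 0.944598 g/L.

0.9446 g/L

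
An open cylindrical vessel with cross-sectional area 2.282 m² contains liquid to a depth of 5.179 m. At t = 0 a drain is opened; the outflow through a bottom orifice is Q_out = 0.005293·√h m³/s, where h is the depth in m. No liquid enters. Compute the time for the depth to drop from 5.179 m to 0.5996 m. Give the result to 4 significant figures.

Mass balance (ρ constant): A dh/dt = −0.005293 √h.
Separate and integrate: 2(√h − √h₀) = −(0.005293/A) t.
t = 2A(√h₀ − √h)/0.005293 = 2·2.282·(√5.179 − √0.5996)/0.005293
  = 4.56400 × (2.27574 − 0.774338) / 0.005293 = 1294.62 s.

1295 s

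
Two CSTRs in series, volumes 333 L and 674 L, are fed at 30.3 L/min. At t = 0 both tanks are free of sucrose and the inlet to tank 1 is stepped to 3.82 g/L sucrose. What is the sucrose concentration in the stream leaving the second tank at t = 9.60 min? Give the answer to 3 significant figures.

Species balance on tank i: dCᵢ/dt = (Cᵢ₋₁ − Cᵢ)/τᵢ with τᵢ = Vᵢ/Q.
τ₁ = 333/30.3 = 10.990 min; τ₂ = 674/30.3 = 22.244 min.
Tank 1: C₁ = C_in(1 − e^(−t/τ₁)). Tank 2 (τ₁ ≠ τ₂): C₂ = C_in[1 − (τ₁ e^(−t/τ₁) − τ₂ e^(−t/τ₂))/(τ₁ − τ₂)].
At t = 9.60: e^(−t/τ₁) = 0.41748, e^(−t/τ₂) = 0.64949.
C₂ = 3.82·[1 − (10.990·0.41748 − 22.244·0.64949)/(-11.254)] = 3.82·0.12395 = 0.47349 g/L.

0.473 g/L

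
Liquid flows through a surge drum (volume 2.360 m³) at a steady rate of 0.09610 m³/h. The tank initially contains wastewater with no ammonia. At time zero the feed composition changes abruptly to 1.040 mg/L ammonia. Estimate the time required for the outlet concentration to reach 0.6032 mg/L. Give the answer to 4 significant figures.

Accumulation = in − out for the solute gives V dC/dt = Q(C_in − C), so τ = V/Q = 24.5578 h.
C(t) = C_in + (C₀ − C_in) e^(−t/τ). Set C = 0.6032 and solve for t:
e^(−t/τ) = (C − C_in)/(C₀ − C_in) = (0.6032 − 1.040)/(0 − 1.040) = 0.420000
t = −τ ln(…) = 24.5578 × 0.867501 = 21.3039 h.

21.30 h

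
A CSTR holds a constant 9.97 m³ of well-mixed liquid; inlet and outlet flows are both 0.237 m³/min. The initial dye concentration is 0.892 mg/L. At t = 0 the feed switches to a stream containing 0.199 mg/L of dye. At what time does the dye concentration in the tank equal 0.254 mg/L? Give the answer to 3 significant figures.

107 min

Species balance on the tank: V dC/dt = Q(C_in − C), so τ = V/Q = 42.068 min.
C(t) = C_in + (C₀ − C_in) e^(−t/τ). Set C = 0.254 and solve for t:
e^(−t/τ) = (C − C_in)/(C₀ − C_in) = (0.254 − 0.199)/(0.892 − 0.199) = 0.079365
t = −τ ln(…) = 42.068 × 2.5337 = 106.59 min.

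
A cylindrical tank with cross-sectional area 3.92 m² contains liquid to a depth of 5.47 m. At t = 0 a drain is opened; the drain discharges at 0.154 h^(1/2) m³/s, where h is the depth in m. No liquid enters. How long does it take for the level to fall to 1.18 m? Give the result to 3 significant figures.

63.8 s

With no inflow, A dh/dt = −0.154 √h.
Separate and integrate: 2(√h − √h₀) = −(0.154/A) t.
t = 2A(√h₀ − √h)/0.154 = 2·3.92·(√5.47 − √1.18)/0.154
  = 7.8400 × (2.3388 − 1.0863) / 0.154 = 63.765 s.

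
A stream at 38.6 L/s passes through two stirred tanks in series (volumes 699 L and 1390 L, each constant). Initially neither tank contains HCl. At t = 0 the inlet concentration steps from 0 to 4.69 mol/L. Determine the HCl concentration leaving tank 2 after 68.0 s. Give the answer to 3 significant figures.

Time constants: τᵢ = Vᵢ/Q for each well-mixed tank.
τ₁ = 699/38.6 = 18.109 s; τ₂ = 1390/38.6 = 36.010 s.
Tank 1: C₁ = C_in(1 − e^(−t/τ₁)). Tank 2 (τ₁ ≠ τ₂): C₂ = C_in[1 − (τ₁ e^(−t/τ₁) − τ₂ e^(−t/τ₂))/(τ₁ − τ₂)].
At t = 68.0: e^(−t/τ₁) = 0.023399, e^(−t/τ₂) = 0.15132.
C₂ = 4.69·[1 − (18.109·0.023399 − 36.010·0.15132)/(-17.902)] = 4.69·0.71927 = 3.3734 mol/L.

3.37 mol/L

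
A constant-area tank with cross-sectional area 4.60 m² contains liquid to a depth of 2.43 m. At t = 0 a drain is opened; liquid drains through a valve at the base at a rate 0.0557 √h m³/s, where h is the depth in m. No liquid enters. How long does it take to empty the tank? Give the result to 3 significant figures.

With no inflow, A dh/dt = −0.0557 √h.
Separate and integrate: 2(√h − √h₀) = −(0.0557/A) t.
Tank is empty when √h = 0: t_empty = 2A√h₀/0.0557.
t_empty = 2·4.60·√2.43/0.0557 = 9.2000·1.5588/0.0557 = 257.48 s.

257 s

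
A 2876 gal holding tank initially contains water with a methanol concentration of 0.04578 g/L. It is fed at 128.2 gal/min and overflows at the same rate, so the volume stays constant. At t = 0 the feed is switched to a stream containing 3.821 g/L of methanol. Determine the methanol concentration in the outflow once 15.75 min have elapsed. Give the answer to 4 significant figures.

Species balance on the tank: V dC/dt = Q(C_in − C).
So dC/dt = (C_in − C)/τ with τ = V/Q = 2876/128.2 = 22.4337 min.
Solution: C(t) = C_in + (C₀ − C_in) e^(−t/τ).
C(15.75) = 3.821 + (0.04578 − 3.821)·e^(−15.75/22.4337) = 3.821 + (-3.77522)·0.495559 = 1.95016 g/L.

1.950 g/L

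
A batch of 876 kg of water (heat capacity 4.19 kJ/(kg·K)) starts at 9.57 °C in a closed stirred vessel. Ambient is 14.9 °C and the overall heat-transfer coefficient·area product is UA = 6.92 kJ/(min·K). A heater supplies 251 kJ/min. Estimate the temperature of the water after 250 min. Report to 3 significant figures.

M c_p dT/dt = −UA(T − T_amb) + Q̇.
dT/dt = (T_ss − T)/τ with T_ss = T_amb + Q̇/UA = 14.9 + 251/6.92 = 51.172 °C, τ = M c_p/UA = 876·4.19/6.92 = 530.41 min.
Integrating: T(t) = T_ss + (T₀ − T_ss) e^(−t/τ).
T(250) = 51.172 + (-41.602)·0.62417 = 25.205 °C.

25.2 °C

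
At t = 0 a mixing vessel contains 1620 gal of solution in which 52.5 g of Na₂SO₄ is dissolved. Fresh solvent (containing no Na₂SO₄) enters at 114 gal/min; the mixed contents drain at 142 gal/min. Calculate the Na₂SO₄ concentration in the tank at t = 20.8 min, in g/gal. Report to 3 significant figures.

Let m(t) be the amount of Na₂SO₄. Volume: V(t) = V₀ + (Q_in − Q_out) t = 1620 − 28.000 t; V(20.8) = 1037.6 gal.
Species balance (pure solvent in): dm/dt = −Q_out · m/V(t).
Separate: dm/m = −Q_out dt/V(t) ⇒ ln(m/m₀) = −(Q_out/(Q_in−Q_out)) ln(V/V₀).
m = m₀ (V₀/V)^(Q_out/(Q_in−Q_out)) = 52.5 × (1620/1037.6)^(-5.0714) = 5.4817 g.
C = m/V = 5.4817/1037.6 = 0.0052830 g/gal.

0.00528 g/gal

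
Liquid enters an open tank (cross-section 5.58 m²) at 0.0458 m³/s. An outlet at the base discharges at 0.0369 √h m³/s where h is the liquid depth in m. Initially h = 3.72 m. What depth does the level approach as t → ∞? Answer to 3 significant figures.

A dh/dt = Q_in − 0.0369 √h. Steady state requires inflow = outflow:
Q_in = 0.0369 √h_ss ⇒ √h_ss = 0.0458/0.0369 = 1.2412.
h_ss = 1.2412² = 1.5406 m. (Since h₀ = 3.72 m > h_ss, the level will fall toward this value.)

1.54 m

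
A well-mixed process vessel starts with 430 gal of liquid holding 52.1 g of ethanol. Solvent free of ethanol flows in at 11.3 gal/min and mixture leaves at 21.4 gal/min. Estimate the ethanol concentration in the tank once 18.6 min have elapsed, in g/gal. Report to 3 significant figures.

0.0637 g/gal

Total volume: dV/dt = Q_in − Q_out = -10.100 gal/min, so V(t) = 430 − 10.100 t and V(18.6) = 242.14 gal.
No ethanol enters, so dm/dt = −Q_out · (m/V).
Separate: dm/m = −Q_out dt/V(t) ⇒ ln(m/m₀) = −(Q_out/(Q_in−Q_out)) ln(V/V₀).
m = m₀ (V₀/V)^(Q_out/(Q_in−Q_out)) = 52.1 × (430/242.14)^(-2.1188) = 15.431 g.
C = m/V = 15.431/242.14 = 0.063729 g/gal.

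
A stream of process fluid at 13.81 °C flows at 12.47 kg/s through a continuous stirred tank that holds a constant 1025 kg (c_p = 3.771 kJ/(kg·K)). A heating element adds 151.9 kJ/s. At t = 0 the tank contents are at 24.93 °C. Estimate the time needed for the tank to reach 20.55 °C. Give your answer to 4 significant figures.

First-law balance (no shaft work): M c_p dT/dt = ṁ c_p (T_in − T) + 151.9.
τ = M/ṁ = 82.1973 s; T_ss = T_in + Q̇/(ṁ c_p) = 17.0402 °C.
T(t) = T_ss + (T₀ − T_ss) e^(−t/τ). Set T = 20.55:
e^(−t/τ) = (20.55 − 17.0402)/(24.93 − 17.0402) = 0.444850
t = −82.1973 · ln(0.444850) = 66.5813 s.

66.58 s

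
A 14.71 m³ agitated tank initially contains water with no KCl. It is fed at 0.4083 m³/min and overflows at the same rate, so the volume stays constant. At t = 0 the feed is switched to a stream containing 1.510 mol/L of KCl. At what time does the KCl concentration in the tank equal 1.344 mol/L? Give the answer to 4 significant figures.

79.54 min

Species balance: V dC/dt = Q(C_in − C) ⇒ τ = V/Q = 36.0274 min.
C(t) = C_in + (C₀ − C_in) e^(−t/τ). Set C = 1.344 and solve for t:
e^(−t/τ) = (C − C_in)/(C₀ − C_in) = (1.344 − 1.510)/(0 − 1.510) = 0.109934
t = −τ ln(…) = 36.0274 × 2.20788 = 79.5441 min.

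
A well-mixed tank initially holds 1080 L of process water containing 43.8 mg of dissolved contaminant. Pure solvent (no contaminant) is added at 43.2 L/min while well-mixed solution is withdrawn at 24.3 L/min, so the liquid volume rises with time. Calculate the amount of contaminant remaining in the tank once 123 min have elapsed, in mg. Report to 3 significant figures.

Total volume: dV/dt = Q_in − Q_out = 18.900 L/min, so V(t) = 1080 + 18.900 t and V(123) = 3404.7 L.
Solute balance: dm/dt = 0 − Q_out C = −Q_out m/V(t).
dm/m = −Q_out dt/(V₀ + 18.900 t); integrating gives ln(m/m₀) = −(Q_out/(Q_in−Q_out)) ln(V/V₀).
m = m₀ (V₀/V)^(Q_out/(Q_in−Q_out)) = 43.8 × (1080/3404.7)^(1.2857) = 10.008 mg.

10.0 mg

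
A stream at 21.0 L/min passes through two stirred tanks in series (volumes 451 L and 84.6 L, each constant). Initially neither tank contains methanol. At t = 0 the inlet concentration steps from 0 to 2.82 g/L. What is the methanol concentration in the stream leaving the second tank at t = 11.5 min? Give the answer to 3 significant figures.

Species balance on tank i: dCᵢ/dt = (Cᵢ₋₁ − Cᵢ)/τᵢ with τᵢ = Vᵢ/Q.
τ₁ = 451/21.0 = 21.476 min; τ₂ = 84.6/21.0 = 4.0286 min.
Tank 1: C₁ = C_in(1 − e^(−t/τ₁)). Tank 2 (τ₁ ≠ τ₂): C₂ = C_in[1 − (τ₁ e^(−t/τ₁) − τ₂ e^(−t/τ₂))/(τ₁ − τ₂)].
At t = 11.5: e^(−t/τ₁) = 0.58539, e^(−t/τ₂) = 0.057578.
C₂ = 2.82·[1 − (21.476·0.58539 − 4.0286·0.057578)/(17.448)] = 2.82·0.29274 = 0.82553 g/L.

0.826 g/L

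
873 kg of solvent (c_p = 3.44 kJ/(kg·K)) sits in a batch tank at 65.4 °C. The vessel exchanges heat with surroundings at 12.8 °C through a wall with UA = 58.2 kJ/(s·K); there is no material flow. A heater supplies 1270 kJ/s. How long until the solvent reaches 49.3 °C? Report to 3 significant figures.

38.2 s

Unsteady energy balance on the tank contents: M c_p dT/dt = −UA(T − T_amb) + Q̇.
τ = M c_p/UA = 51.600 s; T_ss = T_amb + Q̇/UA = 12.8 + 1270/58.2 = 34.621 °C.
T(t) = T_ss + (T₀ − T_ss)e^(−t/τ); set T = 49.3:
t = −τ ln[(T − T_ss)/(T₀ − T_ss)] = −51.600 · ln(0.47691) = 38.206 s.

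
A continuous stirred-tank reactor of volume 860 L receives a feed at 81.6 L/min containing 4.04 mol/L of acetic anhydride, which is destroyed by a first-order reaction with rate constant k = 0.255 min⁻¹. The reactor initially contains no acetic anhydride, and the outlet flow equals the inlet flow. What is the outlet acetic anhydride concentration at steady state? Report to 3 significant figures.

1.10 mol/L

V dC/dt = Q(C_in − C) − k V C.
At steady state: 0 = Q C_in − (Q + kV) C_ss, so C_ss = Q C_in/(Q + kV).
C_ss = 81.6·4.04/(81.6 + 0.255·860) = 329.66/300.90 = 1.0956 mol/L.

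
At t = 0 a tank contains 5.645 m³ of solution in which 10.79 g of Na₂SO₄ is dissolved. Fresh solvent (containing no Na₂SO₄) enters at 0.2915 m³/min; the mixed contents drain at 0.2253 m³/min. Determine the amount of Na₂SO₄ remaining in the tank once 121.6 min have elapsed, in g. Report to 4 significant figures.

Let m(t) be the amount of Na₂SO₄. Volume: V(t) = V₀ + (Q_in − Q_out) t = 5.645 + 0.0662000 t; V(121.6) = 13.6949 m³.
Solute balance: dm/dt = 0 − Q_out C = −Q_out m/V(t).
Separate: dm/m = −Q_out dt/V(t) ⇒ ln(m/m₀) = −(Q_out/(Q_in−Q_out)) ln(V/V₀).
m = m₀ (V₀/V)^(Q_out/(Q_in−Q_out)) = 10.79 × (5.645/13.6949)^(3.40332) = 0.528564 g.

0.5286 g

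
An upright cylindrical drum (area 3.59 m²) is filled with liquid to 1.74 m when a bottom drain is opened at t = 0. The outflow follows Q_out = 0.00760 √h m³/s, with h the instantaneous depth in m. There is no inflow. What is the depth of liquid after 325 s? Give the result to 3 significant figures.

Accumulation of liquid (constant cross-section A): A dh/dt = −0.00760 √h.
Separate and integrate: 2(√h − √h₀) = −(0.00760/A) t.
√h = √1.74 − 0.00760·325/(2·3.59) = 1.3191 − 0.34401 = 0.97508.
h = 0.97508² = 0.95078 m.

0.951 m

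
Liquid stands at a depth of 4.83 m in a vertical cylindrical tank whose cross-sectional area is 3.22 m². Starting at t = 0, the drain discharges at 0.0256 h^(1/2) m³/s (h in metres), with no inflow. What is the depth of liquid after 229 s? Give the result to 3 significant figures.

1.66 m

With no inflow, A dh/dt = −0.0256 √h.
∫ h^(−1/2) dh = −(0.0256/A) ∫ dt, giving 2√h = 2√h₀ − (0.0256/A) t.
√h = √4.83 − 0.0256·229/(2·3.22) = 2.1977 − 0.91031 = 1.2874.
h = 1.2874² = 1.6574 m.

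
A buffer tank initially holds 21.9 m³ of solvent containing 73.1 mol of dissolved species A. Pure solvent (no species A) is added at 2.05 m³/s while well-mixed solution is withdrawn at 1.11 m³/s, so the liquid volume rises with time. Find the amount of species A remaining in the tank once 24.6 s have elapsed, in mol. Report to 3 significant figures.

Total volume: dV/dt = Q_in − Q_out = 0.94000 m³/s, so V(t) = 21.9 + 0.94000 t and V(24.6) = 45.024 m³.
Species balance (pure solvent in): dm/dt = −Q_out · m/V(t).
dm/m = −Q_out dt/(V₀ + 0.94000 t); integrating gives ln(m/m₀) = −(Q_out/(Q_in−Q_out)) ln(V/V₀).
m = m₀ (V₀/V)^(Q_out/(Q_in−Q_out)) = 73.1 × (21.9/45.024)^(1.1809) = 31.211 mol.

31.2 mol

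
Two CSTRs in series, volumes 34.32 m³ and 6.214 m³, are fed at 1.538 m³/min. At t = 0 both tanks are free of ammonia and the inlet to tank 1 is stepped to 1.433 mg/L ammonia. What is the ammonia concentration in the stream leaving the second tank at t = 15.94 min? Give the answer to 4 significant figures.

Time constants: τᵢ = Vᵢ/Q for each well-mixed tank.
τ₁ = 34.32/1.538 = 22.3147 min; τ₂ = 6.214/1.538 = 4.04031 min.
Solving the cascade with C₁(0)=C₂(0)=0 gives C₂(t) = C_in[1 − (τ₁ e^(−t/τ₁) − τ₂ e^(−t/τ₂))/(τ₁ − τ₂)].
At t = 15.94: e^(−t/τ₁) = 0.489521, e^(−t/τ₂) = 0.0193466.
C₂ = 1.433·[1 − (22.3147·0.489521 − 4.04031·0.0193466)/(18.2744)] = 1.433·0.406527 = 0.582553 mg/L.

0.5826 mg/L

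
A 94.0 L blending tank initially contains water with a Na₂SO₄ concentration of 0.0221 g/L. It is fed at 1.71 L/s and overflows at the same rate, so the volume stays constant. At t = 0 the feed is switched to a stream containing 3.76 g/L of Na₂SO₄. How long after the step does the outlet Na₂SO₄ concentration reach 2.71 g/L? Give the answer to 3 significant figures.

69.8 s

Accumulation = in − out for the solute gives V dC/dt = Q(C_in − C), so τ = V/Q = 54.971 s.
C(t) = C_in + (C₀ − C_in) e^(−t/τ). Set C = 2.71 and solve for t:
e^(−t/τ) = (C − C_in)/(C₀ − C_in) = (2.71 − 3.76)/(0.0221 − 3.76) = 0.28091
t = −τ ln(…) = 54.971 × 1.2697 = 69.798 s.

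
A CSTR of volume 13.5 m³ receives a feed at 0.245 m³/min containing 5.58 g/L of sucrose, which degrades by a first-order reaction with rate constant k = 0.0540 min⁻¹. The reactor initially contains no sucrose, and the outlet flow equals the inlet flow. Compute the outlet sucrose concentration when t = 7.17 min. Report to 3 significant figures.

V dC/dt = Q(C_in − C) − k V C.
dC/dt = (Q/V) C_in − (Q/V + k) C; effective rate a = Q/V + k = 0.018148 + 0.0540 = 0.072148 min⁻¹.
C_ss = Q C_in/(Q + kV) = 1.4036 g/L; C(t) = C_ss + (C₀ − C_ss) e^(−a t).
C(7.17) = 1.4036 + (-1.4036)·e^(−0.072148·7.17) = 1.4036 + (-1.4036)·0.59613 = 0.56687 g/L.

0.567 g/L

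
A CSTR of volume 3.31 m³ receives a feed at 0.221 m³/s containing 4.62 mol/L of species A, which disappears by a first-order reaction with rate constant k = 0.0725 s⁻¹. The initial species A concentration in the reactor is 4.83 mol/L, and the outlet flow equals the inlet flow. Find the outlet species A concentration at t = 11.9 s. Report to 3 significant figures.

2.71 mol/L

Species balance: V dC/dt = Q C_in − Q C − k V C.
dC/dt = (Q/V) C_in − (Q/V + k) C; effective rate a = Q/V + k = 0.066767 + 0.0725 = 0.13927 s⁻¹.
C_ss = Q C_in/(Q + kV) = 2.2149 mol/L; C(t) = C_ss + (C₀ − C_ss) e^(−a t).
C(11.9) = 2.2149 + (2.6151)·e^(−0.13927·11.9) = 2.2149 + (2.6151)·0.19066 = 2.7135 mol/L.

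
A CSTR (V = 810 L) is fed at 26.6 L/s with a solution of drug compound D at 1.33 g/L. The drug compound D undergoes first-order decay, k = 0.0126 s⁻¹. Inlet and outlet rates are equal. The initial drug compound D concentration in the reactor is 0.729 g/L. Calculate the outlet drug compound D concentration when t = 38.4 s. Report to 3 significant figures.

Species balance: V dC/dt = Q C_in − Q C − k V C.
This is linear with rate a = Q/V + k = 0.045440 s⁻¹.
C_ss = Q C_in/(Q + kV) = 0.96120 g/L; C(t) = C_ss + (C₀ − C_ss) e^(−a t).
C(38.4) = 0.96120 + (-0.23220)·e^(−0.045440·38.4) = 0.96120 + (-0.23220)·0.17467 = 0.92064 g/L.

0.921 g/L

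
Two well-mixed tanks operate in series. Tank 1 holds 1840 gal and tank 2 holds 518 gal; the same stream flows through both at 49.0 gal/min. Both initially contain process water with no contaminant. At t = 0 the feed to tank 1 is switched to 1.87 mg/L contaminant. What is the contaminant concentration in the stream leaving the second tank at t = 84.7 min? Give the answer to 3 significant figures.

1.60 mg/L

Each tank obeys Vᵢ dCᵢ/dt = Q(Cᵢ₋₁ − Cᵢ), so τᵢ = Vᵢ/Q.
τ₁ = 1840/49.0 = 37.551 min; τ₂ = 518/49.0 = 10.571 min.
Tank 1: C₁ = C_in(1 − e^(−t/τ₁)). Tank 2 (τ₁ ≠ τ₂): C₂ = C_in[1 − (τ₁ e^(−t/τ₁) − τ₂ e^(−t/τ₂))/(τ₁ − τ₂)].
At t = 84.7: e^(−t/τ₁) = 0.10481, e^(−t/τ₂) = 0.00033141.
C₂ = 1.87·[1 − (37.551·0.10481 − 10.571·0.00033141)/(26.980)] = 1.87·0.85425 = 1.5974 mg/L.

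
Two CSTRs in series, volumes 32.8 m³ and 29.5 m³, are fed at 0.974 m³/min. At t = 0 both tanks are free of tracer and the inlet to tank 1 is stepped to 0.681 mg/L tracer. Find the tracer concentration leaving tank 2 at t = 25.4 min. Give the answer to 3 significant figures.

0.129 mg/L

Each tank obeys Vᵢ dCᵢ/dt = Q(Cᵢ₋₁ − Cᵢ), so τᵢ = Vᵢ/Q.
τ₁ = 32.8/0.974 = 33.676 min; τ₂ = 29.5/0.974 = 30.287 min.
Solving the cascade with C₁(0)=C₂(0)=0 gives C₂(t) = C_in[1 − (τ₁ e^(−t/τ₁) − τ₂ e^(−t/τ₂))/(τ₁ − τ₂)].
At t = 25.4: e^(−t/τ₁) = 0.47036, e^(−t/τ₂) = 0.43230.
C₂ = 0.681·[1 − (33.676·0.47036 − 30.287·0.43230)/(3.3881)] = 0.681·0.18942 = 0.12900 mg/L.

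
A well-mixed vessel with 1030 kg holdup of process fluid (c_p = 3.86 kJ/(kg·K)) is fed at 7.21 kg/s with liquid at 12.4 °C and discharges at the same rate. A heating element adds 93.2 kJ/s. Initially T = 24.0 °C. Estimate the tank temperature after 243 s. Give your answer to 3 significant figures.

First-law balance (no shaft work): M c_p dT/dt = ṁ c_p (T_in − T) + 93.2.
τ = M/ṁ = 142.86 s; T_ss = T_in + Q̇/(ṁ c_p) = 12.4 + 93.2/(7.21·3.86) = 15.749 °C.
Solution: T(t) = T_ss + (T₀ − T_ss) e^(−t/τ).
T(243) = 15.749 + (8.2512)·e^(−243/142.86) = 15.749 + (8.2512)·0.18250 = 17.255 °C.

17.3 °C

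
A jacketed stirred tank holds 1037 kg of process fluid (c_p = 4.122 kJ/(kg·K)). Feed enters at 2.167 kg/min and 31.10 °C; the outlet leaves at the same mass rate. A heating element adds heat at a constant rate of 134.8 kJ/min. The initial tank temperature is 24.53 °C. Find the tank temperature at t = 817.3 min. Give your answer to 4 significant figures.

42.27 °C

Heat balance on the well-mixed liquid: M c_p dT/dt = ṁ c_p (T_in − T) + 134.8.
Rearrange: dT/dt = (T_ss − T)/τ with τ = M/ṁ = 478.542 min and T_ss = T_in + Q̇/(ṁ c_p) = 46.1912 °C.
Solution: T(t) = T_ss + (T₀ − T_ss) e^(−t/τ).
T(817.3) = 46.1912 + (-21.6612)·e^(−817.3/478.542) = 46.1912 + (-21.6612)·0.181247 = 42.2652 °C.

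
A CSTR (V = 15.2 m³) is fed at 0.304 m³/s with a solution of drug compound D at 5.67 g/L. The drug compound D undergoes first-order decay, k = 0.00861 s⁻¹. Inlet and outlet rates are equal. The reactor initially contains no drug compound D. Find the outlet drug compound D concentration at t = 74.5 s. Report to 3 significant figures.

Accumulation = in − out − consumed: V dC/dt = Q C_in − Q C − k V C.
dC/dt = (Q/V) C_in − (Q/V + k) C; effective rate a = Q/V + k = 0.020000 + 0.00861 = 0.028610 s⁻¹.
C_ss = Q C_in/(Q + kV) = 3.9636 g/L; C(t) = C_ss + (C₀ − C_ss) e^(−a t).
C(74.5) = 3.9636 + (-3.9636)·e^(−0.028610·74.5) = 3.9636 + (-3.9636)·0.11867 = 3.4933 g/L.

3.49 g/L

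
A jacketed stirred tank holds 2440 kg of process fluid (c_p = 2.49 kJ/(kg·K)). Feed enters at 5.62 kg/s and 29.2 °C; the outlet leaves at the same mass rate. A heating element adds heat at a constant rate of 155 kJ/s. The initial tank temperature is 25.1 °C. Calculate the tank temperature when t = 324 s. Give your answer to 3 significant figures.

M c_p dT/dt = ṁ c_p (T_in − T) + Q̇.
τ = M/ṁ = 434.16 s; T_ss = T_in + Q̇/(ṁ c_p) = 29.2 + 155/(5.62·2.49) = 40.276 °C.
Integrating: T(t) = T_ss + (T₀ − T_ss) e^(−t/τ).
T(324) = 40.276 + (-15.176)·e^(−324/434.16) = 40.276 + (-15.176)·0.47414 = 33.081 °C.

33.1 °C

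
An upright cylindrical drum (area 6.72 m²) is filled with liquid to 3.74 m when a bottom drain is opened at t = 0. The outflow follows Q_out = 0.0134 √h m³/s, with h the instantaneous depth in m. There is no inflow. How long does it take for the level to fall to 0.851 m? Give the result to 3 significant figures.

Accumulation of liquid (constant cross-section A): A dh/dt = −0.0134 √h.
∫ h^(−1/2) dh = −(0.0134/A) ∫ dt, giving 2√h = 2√h₀ − (0.0134/A) t.
t = 2A(√h₀ − √h)/0.0134 = 2·6.72·(√3.74 − √0.851)/0.0134
  = 13.440 × (1.9339 − 0.92250) / 0.0134 = 1014.4 s.

1010 s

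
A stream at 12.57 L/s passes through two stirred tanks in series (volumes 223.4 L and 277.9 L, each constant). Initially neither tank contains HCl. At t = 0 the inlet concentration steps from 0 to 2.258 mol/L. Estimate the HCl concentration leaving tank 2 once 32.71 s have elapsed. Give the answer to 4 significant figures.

Each tank obeys Vᵢ dCᵢ/dt = Q(Cᵢ₋₁ − Cᵢ), so τᵢ = Vᵢ/Q.
τ₁ = 223.4/12.57 = 17.7725 s; τ₂ = 277.9/12.57 = 22.1082 s.
Solving the cascade with C₁(0)=C₂(0)=0 gives C₂(t) = C_in[1 − (τ₁ e^(−t/τ₁) − τ₂ e^(−t/τ₂))/(τ₁ − τ₂)].
At t = 32.71: e^(−t/τ₁) = 0.158740, e^(−t/τ₂) = 0.227742.
C₂ = 2.258·[1 − (17.7725·0.158740 − 22.1082·0.227742)/(-4.33572)] = 2.258·0.489414 = 1.10510 mol/L.

1.105 mol/L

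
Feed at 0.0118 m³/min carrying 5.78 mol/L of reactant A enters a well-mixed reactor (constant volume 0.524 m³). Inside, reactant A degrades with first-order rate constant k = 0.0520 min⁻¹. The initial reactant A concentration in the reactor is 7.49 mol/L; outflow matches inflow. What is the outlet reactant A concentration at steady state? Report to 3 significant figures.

Species balance: V dC/dt = Q C_in − Q C − k V C.
At steady state: 0 = Q C_in − (Q + kV) C_ss, so C_ss = Q C_in/(Q + kV).
C_ss = 0.0118·5.78/(0.0118 + 0.0520·0.524) = 0.068204/0.039048 = 1.7467 mol/L.

1.75 mol/L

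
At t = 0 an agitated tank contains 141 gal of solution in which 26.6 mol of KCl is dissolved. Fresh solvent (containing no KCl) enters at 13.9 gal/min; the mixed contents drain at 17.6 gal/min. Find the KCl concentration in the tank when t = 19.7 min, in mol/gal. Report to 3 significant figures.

Total volume: dV/dt = Q_in − Q_out = -3.7000 gal/min, so V(t) = 141 − 3.7000 t and V(19.7) = 68.110 gal.
No KCl enters, so dm/dt = −Q_out · (m/V).
Separate: dm/m = −Q_out dt/V(t) ⇒ ln(m/m₀) = −(Q_out/(Q_in−Q_out)) ln(V/V₀).
m = m₀ (V₀/V)^(Q_out/(Q_in−Q_out)) = 26.6 × (141/68.110)^(-4.7568) = 0.83504 mol.
C = m/V = 0.83504/68.110 = 0.012260 mol/gal.

0.0123 mol/gal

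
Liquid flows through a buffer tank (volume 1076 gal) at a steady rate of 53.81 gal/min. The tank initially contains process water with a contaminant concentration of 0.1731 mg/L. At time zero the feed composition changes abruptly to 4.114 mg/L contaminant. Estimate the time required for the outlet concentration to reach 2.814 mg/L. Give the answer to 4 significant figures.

22.18 min

Unsteady species balance (constant V, well mixed): V dC/dt = Q(C_in − C), so τ = V/Q = 19.9963 min.
C(t) = C_in + (C₀ − C_in) e^(−t/τ). Set C = 2.814 and solve for t:
e^(−t/τ) = (C − C_in)/(C₀ − C_in) = (2.814 − 4.114)/(0.1731 − 4.114) = 0.329874
t = −τ ln(…) = 19.9963 × 1.10904 = 22.1768 min.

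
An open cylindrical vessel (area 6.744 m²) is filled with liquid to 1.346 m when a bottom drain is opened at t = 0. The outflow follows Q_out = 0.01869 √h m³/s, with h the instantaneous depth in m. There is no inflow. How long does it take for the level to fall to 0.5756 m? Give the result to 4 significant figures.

289.7 s

With no inflow, A dh/dt = −0.01869 √h.
Separate and integrate: 2(√h − √h₀) = −(0.01869/A) t.
t = 2A(√h₀ − √h)/0.01869 = 2·6.744·(√1.346 − √0.5756)/0.01869
  = 13.4880 × (1.16017 − 0.758683) / 0.01869 = 289.743 s.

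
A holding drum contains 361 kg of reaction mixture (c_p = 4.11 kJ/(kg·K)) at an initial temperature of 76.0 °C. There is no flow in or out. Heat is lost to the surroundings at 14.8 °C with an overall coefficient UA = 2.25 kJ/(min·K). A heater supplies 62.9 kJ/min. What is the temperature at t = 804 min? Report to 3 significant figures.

Unsteady energy balance on the tank contents: M c_p dT/dt = −UA(T − T_amb) + Q̇.
dT/dt = (T_ss − T)/τ with T_ss = T_amb + Q̇/UA = 14.8 + 62.9/2.25 = 42.756 °C, τ = M c_p/UA = 361·4.11/2.25 = 659.43 min.
Solution: T(t) = T_ss + (T₀ − T_ss) e^(−t/τ).
T(804) = 42.756 + (33.244)·0.29545 = 52.578 °C.

52.6 °C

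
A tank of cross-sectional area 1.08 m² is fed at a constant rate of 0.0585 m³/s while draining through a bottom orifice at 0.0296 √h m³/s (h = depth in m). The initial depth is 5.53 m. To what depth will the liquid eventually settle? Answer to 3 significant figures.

3.91 m

A dh/dt = Q_in − 0.0296 √h. Steady state requires inflow = outflow:
Q_in = 0.0296 √h_ss ⇒ √h_ss = 0.0585/0.0296 = 1.9764.
h_ss = 1.9764² = 3.9060 m. (Since h₀ = 5.53 m > h_ss, the level will fall toward this value.)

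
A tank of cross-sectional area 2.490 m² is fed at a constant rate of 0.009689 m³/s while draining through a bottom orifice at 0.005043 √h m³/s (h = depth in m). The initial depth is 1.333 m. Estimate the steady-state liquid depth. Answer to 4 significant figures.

3.691 m

A dh/dt = Q_in − 0.005043 √h. Steady state requires inflow = outflow:
Q_in = 0.005043 √h_ss ⇒ √h_ss = 0.009689/0.005043 = 1.92128.
h_ss = 1.92128² = 3.69131 m. (Since h₀ = 1.333 m < h_ss, the level will rise toward this value.)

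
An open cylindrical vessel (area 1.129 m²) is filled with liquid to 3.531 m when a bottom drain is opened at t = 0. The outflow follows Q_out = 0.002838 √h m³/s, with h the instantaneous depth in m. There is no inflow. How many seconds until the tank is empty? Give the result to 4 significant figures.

1495 s

A dh/dt = −Q_out = −0.002838 √h.
Separate and integrate: 2(√h − √h₀) = −(0.002838/A) t.
Set h = 0: 2√h₀ = (0.002838/A) t_empty ⇒ t_empty = 2A√h₀/0.002838.
t_empty = 2·1.129·√3.531/0.002838 = 2.25800·1.87910/0.002838 = 1495.07 s.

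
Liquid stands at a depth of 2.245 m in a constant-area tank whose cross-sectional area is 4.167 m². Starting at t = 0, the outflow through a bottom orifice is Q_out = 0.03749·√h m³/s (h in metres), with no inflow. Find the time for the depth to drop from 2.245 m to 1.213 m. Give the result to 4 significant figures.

88.25 s

With no inflow, A dh/dt = −0.03749 √h.
This is separable: 2 d(√h)/dt = −0.03749/A, so √h = √h₀ − (0.03749/(2A)) t.
t = 2A(√h₀ − √h)/0.03749 = 2·4.167·(√2.245 − √1.213)/0.03749
  = 8.33400 × (1.49833 − 1.10136) / 0.03749 = 88.2461 s.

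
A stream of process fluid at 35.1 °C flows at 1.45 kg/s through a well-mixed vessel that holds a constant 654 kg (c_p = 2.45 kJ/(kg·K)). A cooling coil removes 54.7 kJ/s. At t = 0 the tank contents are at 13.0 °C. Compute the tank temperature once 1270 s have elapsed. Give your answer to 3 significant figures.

Energy balance: M c_p dT/dt = ṁ c_p (T_in − T) − 54.7.
Rearrange: dT/dt = (T_ss − T)/τ with τ = M/ṁ = 451.03 s and T_ss = T_in − Q̇/(ṁ c_p) = 19.702 °C.
T approaches T_ss exponentially: T(t) = T_ss + (T₀ − T_ss) e^(−t/τ).
T(1270) = 19.702 + (-6.7024)·e^(−1270/451.03) = 19.702 + (-6.7024)·0.059860 = 19.301 °C.

19.3 °C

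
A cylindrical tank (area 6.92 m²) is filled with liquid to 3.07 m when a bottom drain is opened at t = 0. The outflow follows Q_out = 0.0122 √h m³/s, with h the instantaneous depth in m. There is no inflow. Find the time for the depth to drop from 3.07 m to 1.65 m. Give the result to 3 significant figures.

530 s

A dh/dt = −Q_out = −0.0122 √h.
Separate and integrate: 2(√h − √h₀) = −(0.0122/A) t.
t = 2A(√h₀ − √h)/0.0122 = 2·6.92·(√3.07 − √1.65)/0.0122
  = 13.840 × (1.7521 − 1.2845) / 0.0122 = 530.48 s.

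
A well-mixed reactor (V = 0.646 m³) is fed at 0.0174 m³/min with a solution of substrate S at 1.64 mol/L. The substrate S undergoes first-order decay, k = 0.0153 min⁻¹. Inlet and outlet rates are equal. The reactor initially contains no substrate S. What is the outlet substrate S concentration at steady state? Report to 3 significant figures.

1.05 mol/L

V dC/dt = Q(C_in − C) − k V C.
At steady state: 0 = Q C_in − (Q + kV) C_ss, so C_ss = Q C_in/(Q + kV).
C_ss = 0.0174·1.64/(0.0174 + 0.0153·0.646) = 0.028536/0.027284 = 1.0459 mol/L.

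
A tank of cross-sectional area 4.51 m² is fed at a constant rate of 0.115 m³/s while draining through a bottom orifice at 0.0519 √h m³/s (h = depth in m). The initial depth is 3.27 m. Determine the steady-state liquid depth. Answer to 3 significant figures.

A dh/dt = Q_in − 0.0519 √h. Steady state requires inflow = outflow:
Q_in = 0.0519 √h_ss ⇒ √h_ss = 0.115/0.0519 = 2.2158.
h_ss = 2.2158² = 4.9098 m. (Since h₀ = 3.27 m < h_ss, the level will rise toward this value.)

4.91 m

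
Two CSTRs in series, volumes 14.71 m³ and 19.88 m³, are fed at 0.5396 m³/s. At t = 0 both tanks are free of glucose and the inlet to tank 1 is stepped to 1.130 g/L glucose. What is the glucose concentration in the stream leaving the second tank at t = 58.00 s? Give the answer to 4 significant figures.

Species balance on tank i: dCᵢ/dt = (Cᵢ₋₁ − Cᵢ)/τᵢ with τᵢ = Vᵢ/Q.
τ₁ = 14.71/0.5396 = 27.2609 s; τ₂ = 19.88/0.5396 = 36.8421 s.
Solving the cascade with C₁(0)=C₂(0)=0 gives C₂(t) = C_in[1 − (τ₁ e^(−t/τ₁) − τ₂ e^(−t/τ₂))/(τ₁ − τ₂)].
At t = 58.00: e^(−t/τ₁) = 0.119124, e^(−t/τ₂) = 0.207155.
C₂ = 1.130·[1 − (27.2609·0.119124 − 36.8421·0.207155)/(-9.58117)] = 1.130·0.542373 = 0.612882 g/L.

0.6129 g/L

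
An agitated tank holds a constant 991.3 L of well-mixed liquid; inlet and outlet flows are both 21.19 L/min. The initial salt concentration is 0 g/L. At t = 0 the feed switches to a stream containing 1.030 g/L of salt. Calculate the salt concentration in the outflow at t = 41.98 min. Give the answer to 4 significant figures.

Mass balance on the solute (V constant): V dC/dt = Q(C_in − C).
So dC/dt = (C_in − C)/τ with τ = V/Q = 991.3/21.19 = 46.7815 min.
Integrating: C(t) = C_in + (C₀ − C_in) e^(−t/τ).
C(41.98) = 1.030 + (0 − 1.030)·e^(−41.98/46.7815) = 1.030 + (-1.03000)·0.407643 = 0.610128 g/L.

0.6101 g/L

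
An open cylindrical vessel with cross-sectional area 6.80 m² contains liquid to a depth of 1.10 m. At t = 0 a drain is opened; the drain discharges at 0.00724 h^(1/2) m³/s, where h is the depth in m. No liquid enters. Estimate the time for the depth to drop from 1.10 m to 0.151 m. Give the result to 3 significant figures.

A dh/dt = −Q_out = −0.00724 √h.
∫ h^(−1/2) dh = −(0.00724/A) ∫ dt, giving 2√h = 2√h₀ − (0.00724/A) t.
t = 2A(√h₀ − √h)/0.00724 = 2·6.80·(√1.10 − √0.151)/0.00724
  = 13.600 × (1.0488 − 0.38859) / 0.00724 = 1240.2 s.

1240 s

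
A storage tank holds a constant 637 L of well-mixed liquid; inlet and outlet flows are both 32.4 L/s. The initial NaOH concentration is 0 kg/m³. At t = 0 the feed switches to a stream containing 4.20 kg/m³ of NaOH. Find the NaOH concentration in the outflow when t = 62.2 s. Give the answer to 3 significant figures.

4.02 kg/m³

Transient balance on the dissolved component: V dC/dt = Q(C_in − C).
Rewrite as dC/dt + C/τ = C_in/τ, τ = V/Q = 19.660 s.
Integrating: C(t) = C_in + (C₀ − C_in) e^(−t/τ).
C(62.2) = 4.20 + (0 − 4.20)·e^(−62.2/19.660) = 4.20 + (-4.2000)·0.042269 = 4.0225 kg/m³.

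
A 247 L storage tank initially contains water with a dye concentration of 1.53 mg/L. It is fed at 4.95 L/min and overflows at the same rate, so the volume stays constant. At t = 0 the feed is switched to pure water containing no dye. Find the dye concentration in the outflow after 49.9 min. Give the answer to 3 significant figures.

Mass balance on the solute (V constant): V dC/dt = Q(C_in − C).
So dC/dt = (C_in − C)/τ with τ = V/Q = 247/4.95 = 49.899 min.
C approaches C_in exponentially: C(t) = C_in + (C₀ − C_in) e^(−t/τ).
C(49.9) = 0 + (1.53 − 0)·e^(−49.9/49.899) = 0 + (1.5300)·0.36787 = 0.56284 mg/L.

0.563 mg/L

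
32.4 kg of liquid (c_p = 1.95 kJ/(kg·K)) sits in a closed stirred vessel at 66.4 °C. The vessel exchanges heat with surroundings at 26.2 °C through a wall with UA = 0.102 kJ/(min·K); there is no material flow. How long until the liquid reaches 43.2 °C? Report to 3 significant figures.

533 min

Energy balance: M c_p dT/dt = −UA(T − T_amb).
τ = M c_p/UA = 619.41 min; T_ss = T_amb = 26.200 °C.
T(t) = T_ss + (T₀ − T_ss)e^(−t/τ); set T = 43.2:
t = −τ ln[(T − T_ss)/(T₀ − T_ss)] = −619.41 · ln(0.42289) = 533.10 min.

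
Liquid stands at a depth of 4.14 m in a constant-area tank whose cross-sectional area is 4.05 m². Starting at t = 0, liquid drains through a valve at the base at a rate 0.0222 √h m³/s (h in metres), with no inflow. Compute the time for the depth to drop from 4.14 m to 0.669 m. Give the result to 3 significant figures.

444 s

With no inflow, A dh/dt = −0.0222 √h.
∫ h^(−1/2) dh = −(0.0222/A) ∫ dt, giving 2√h = 2√h₀ − (0.0222/A) t.
t = 2A(√h₀ − √h)/0.0222 = 2·4.05·(√4.14 − √0.669)/0.0222
  = 8.1000 × (2.0347 − 0.81792) / 0.0222 = 443.96 s.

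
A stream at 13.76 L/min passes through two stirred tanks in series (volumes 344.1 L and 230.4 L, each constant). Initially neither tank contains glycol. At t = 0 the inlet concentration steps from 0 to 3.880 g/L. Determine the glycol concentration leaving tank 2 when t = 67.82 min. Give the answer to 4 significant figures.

3.237 g/L

Species balance on tank i: dCᵢ/dt = (Cᵢ₋₁ − Cᵢ)/τᵢ with τᵢ = Vᵢ/Q.
τ₁ = 344.1/13.76 = 25.0073 min; τ₂ = 230.4/13.76 = 16.7442 min.
Solving the cascade with C₁(0)=C₂(0)=0 gives C₂(t) = C_in[1 − (τ₁ e^(−t/τ₁) − τ₂ e^(−t/τ₂))/(τ₁ − τ₂)].
At t = 67.82: e^(−t/τ₁) = 0.0664031, e^(−t/τ₂) = 0.0174161.
C₂ = 3.880·[1 − (25.0073·0.0664031 − 16.7442·0.0174161)/(8.26308)] = 3.880·0.834330 = 3.23720 g/L.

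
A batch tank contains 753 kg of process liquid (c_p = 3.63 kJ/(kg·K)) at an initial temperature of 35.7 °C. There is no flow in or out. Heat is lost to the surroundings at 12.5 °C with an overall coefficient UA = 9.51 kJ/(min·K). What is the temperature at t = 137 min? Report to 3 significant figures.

26.9 °C

M c_p dT/dt = −UA(T − T_amb).
dT/dt = (T_ss − T)/τ with T_ss = T_amb = 12.500 °C, τ = M c_p/UA = 753·3.63/9.51 = 287.42 min.
Integrating: T(t) = T_ss + (T₀ − T_ss) e^(−t/τ).
T(137) = 12.500 + (23.200)·0.62086 = 26.904 °C.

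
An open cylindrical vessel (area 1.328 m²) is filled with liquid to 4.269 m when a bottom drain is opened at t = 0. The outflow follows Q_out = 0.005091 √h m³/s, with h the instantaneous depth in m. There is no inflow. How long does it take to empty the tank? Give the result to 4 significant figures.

1078 s

A dh/dt = −Q_out = −0.005091 √h.
∫ h^(−1/2) dh = −(0.005091/A) ∫ dt, giving 2√h = 2√h₀ − (0.005091/A) t.
Tank is empty when √h = 0: t_empty = 2A√h₀/0.005091.
t_empty = 2·1.328·√4.269/0.005091 = 2.65600·2.06616/0.005091 = 1077.92 s.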